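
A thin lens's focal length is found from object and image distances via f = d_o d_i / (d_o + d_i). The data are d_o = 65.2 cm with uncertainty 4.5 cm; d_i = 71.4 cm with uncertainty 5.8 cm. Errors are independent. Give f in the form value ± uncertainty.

34.1 ± 1.80 cm

∂f/∂d_o = (d_i/(d_o+d_i))² = 0.273;  ∂f/∂d_i = (d_o/(d_o+d_i))² = 0.228
δf = √((∂f/∂d_o · δd_o)² + (∂f/∂d_i · δd_i)²) = √(1.51 + 1.75) = 1.80 cm
f = 34.1 cm.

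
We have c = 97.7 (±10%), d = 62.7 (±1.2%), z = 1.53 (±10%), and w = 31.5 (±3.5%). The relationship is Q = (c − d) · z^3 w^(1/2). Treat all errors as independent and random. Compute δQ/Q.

Let u = c − d = 35.0. δu = √(δc² + δd²) = √(95.5 + 0.566) = 9.80, so δu/u = 0.280.
Q is then a monomial in u, z, w:
δQ/Q = √((δu/u)² + (3·δz/z)² + (½·δw/w)²) = √(0.0784 + 0.0900 + 0.000306) = 0.411

0.411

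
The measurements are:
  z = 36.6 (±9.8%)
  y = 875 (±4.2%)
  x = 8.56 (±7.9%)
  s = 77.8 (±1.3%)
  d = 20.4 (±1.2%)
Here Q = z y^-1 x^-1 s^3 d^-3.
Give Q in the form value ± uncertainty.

Since Q is a product/quotient, work with relative uncertainties:
  (1·δz/z)² = (1×0.0980)² = 0.00960;  (-1·δy/y)² = (-1×0.0420)² = 0.00176;  (-1·δx/x)² = (-1×0.0790)² = 0.00624;  (3·δs/s)² = (3×0.0130)² = 0.00152;  (-3·δd/d)² = (-3×0.0120)² = 0.00130
δQ/Q = √(0.0204) = 0.143
Q = 0.271, so δQ = 0.143 × 0.271 = 0.0387.

0.271 ± 0.0387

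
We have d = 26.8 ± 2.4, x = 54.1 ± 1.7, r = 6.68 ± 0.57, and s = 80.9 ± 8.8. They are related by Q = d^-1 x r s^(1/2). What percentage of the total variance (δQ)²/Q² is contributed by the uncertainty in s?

15.4%

(δQ/Q)² = (-1·δd/d)² + (1·δx/x)² + (1·δr/r)² + (½·δs/s)²
  d term: (-1×0.0896)² = 0.00802
  x term: (1×0.0314)² = 0.000987
  r term: (1×0.0853)² = 0.00728
  s term: (0.5×0.109)² = 0.00296
Total = 0.0192. Share from s = 0.00296/0.0192 = 0.154.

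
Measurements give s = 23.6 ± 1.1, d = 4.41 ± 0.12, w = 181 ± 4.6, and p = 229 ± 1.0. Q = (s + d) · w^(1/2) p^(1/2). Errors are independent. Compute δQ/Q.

0.0416

Let u = s + d = 28.0. δu = √(δs² + δd²) = √(1.21 + 0.0144) = 1.11, so δu/u = 0.0395.
Q is then a monomial in u, w, p:
δQ/Q = √((δu/u)² + (½·δw/w)² + (½·δp/p)²) = √(0.00156 + 0.000161 + 4.77e-06) = 0.0416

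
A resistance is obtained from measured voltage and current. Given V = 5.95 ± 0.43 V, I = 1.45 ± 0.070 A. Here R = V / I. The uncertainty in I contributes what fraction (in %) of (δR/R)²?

(δR/R)² = (1·δV/V)² + (-1·δI/I)²
  V term: (1×0.0723)² = 0.00522
  I term: (-1×0.0483)² = 0.00233
Total = 0.00755. Share from I = 0.00233/0.00755 = 0.309.

30.9%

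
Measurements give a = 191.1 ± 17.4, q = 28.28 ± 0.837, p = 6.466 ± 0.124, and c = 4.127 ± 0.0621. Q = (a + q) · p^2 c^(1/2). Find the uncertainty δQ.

1650

Let u = a + q = 219.4. δu = √(δa² + δq²) = √(303 + 0.701) = 17.4, so δu/u = 0.0794.
Q is then a monomial in u, p, c:
δQ/Q = √((δu/u)² + (2·δp/p)² + (½·δc/c)²) = √(0.00631 + 0.00147 + 5.66e-05) = 0.0885
Q = 18630, so δQ = 0.0885 × 18630 = 1650.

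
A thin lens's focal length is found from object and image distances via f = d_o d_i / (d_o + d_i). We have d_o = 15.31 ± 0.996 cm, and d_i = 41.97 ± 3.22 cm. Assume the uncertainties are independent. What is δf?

∂f/∂d_o = (d_i/(d_o+d_i))² = 0.537;  ∂f/∂d_i = (d_o/(d_o+d_i))² = 0.0714
δf = √((∂f/∂d_o · δd_o)² + (∂f/∂d_i · δd_i)²) = √(0.286 + 0.0529) = 0.582 cm

0.582 cm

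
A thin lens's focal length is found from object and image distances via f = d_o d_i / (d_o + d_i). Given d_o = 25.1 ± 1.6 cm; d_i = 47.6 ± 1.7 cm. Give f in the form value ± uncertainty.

16.4 ± 0.715 cm

∂f/∂d_o = (d_i/(d_o+d_i))² = 0.429;  ∂f/∂d_i = (d_o/(d_o+d_i))² = 0.119
δf = √((∂f/∂d_o · δd_o)² + (∂f/∂d_i · δd_i)²) = √(0.470 + 0.0411) = 0.715 cm
f = 16.4 cm.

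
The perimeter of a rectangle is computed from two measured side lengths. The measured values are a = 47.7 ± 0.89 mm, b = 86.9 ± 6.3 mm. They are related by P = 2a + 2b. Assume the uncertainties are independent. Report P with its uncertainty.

Absolute uncertainties add in quadrature for a linear combination:
  (2·δa)² = 3.17;  (2·δb)² = 159
δP = √(162) = 12.7 mm
P = 269 mm.

269 ± 12.7 mm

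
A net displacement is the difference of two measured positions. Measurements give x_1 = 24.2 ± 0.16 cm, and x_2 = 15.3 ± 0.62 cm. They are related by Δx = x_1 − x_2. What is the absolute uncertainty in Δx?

0.640 cm

Each term contributes (cᵢ δxᵢ)² to (δΔx)²:
  (δx_1)² = 0.0256;  (δx_2)² = 0.384
δΔx = √(0.410) = 0.640 cm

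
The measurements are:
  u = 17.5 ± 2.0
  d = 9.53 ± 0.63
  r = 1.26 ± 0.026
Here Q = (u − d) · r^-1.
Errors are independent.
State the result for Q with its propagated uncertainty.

6.33 ± 1.67

Let w = u − d = 7.97. δw = √(δu² + δd²) = √(4.00 + 0.397) = 2.10, so δw/w = 0.263.
Q is then a monomial in w, r:
δQ/Q = √((δw/w)² + (-1·δr/r)²) = √(0.0692 + 0.000426) = 0.264
Q = 6.33, so δQ = 0.264 × 6.33 = 1.67.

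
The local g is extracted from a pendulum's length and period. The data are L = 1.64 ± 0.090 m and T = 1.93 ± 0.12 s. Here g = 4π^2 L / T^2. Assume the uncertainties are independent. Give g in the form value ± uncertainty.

Each factor contributes (exponent × relative error)² to (δg/g)²:
  (1·δL/L)² = (1×0.0549)² = 0.00301;  (-2·δT/T)² = (-2×0.0622)² = 0.0155
δg/g = √(0.0185) = 0.136
g = 17.4 m/s^2, so δg = 0.136 × 17.4 = 2.36 m/s^2.

17.4 ± 2.36 m/s^2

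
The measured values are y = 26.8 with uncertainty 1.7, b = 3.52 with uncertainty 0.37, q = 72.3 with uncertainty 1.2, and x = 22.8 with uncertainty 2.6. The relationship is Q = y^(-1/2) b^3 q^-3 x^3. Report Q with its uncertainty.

Relative error in a monomial: (δQ/Q)² = Σ (nᵢ · δxᵢ/xᵢ)².
  (−½·δy/y)² = (-0.5×0.0634)² = 0.00101;  (3·δb/b)² = (3×0.105)² = 0.0994;  (-3·δq/q)² = (-3×0.0166)² = 0.00248;  (3·δx/x)² = (3×0.114)² = 0.117
δQ/Q = √(0.220) = 0.469
Q = 0.264, so δQ = 0.469 × 0.264 = 0.124.

0.264 ± 0.124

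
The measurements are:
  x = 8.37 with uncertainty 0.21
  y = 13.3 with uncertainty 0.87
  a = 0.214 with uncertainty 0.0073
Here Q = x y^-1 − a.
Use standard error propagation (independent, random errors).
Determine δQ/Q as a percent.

Let p = x·y^-1 = 0.629. δp/p = √((1·δx/x)² + (-1·δy/y)²) = √(0.000629 + 0.00428) = 0.0701, so δp = 0.0441.
Q = p − a: δQ = √(δp² + δa²) = √(0.00194 + 5.33e-05) = 0.0447
Q = 0.415, so δQ/Q = 0.0447/0.415 = 0.108.

10.8%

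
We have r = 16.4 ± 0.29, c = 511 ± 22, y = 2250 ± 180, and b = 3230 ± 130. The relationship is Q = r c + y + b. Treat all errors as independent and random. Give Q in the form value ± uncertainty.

13900 ± 449

Let p = r·c = 8380. δp/p = √((1·δr/r)² + (1·δc/c)²) = √(0.000313 + 0.00185) = 0.0465, so δp = 390.
Q = p + y + b: δQ = √(δp² + δy² + δb²) = √(1.52e+05 + 32400 + 16900) = 449
Q = 13900.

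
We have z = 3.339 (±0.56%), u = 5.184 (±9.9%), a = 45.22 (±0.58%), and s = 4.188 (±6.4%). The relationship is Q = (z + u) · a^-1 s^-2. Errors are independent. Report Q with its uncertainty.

0.01075 ± 0.00152

Let w = z + u = 8.523. δw = √(δz² + δu²) = √(0.000350 + 0.263) = 0.514, so δw/w = 0.0603.
Q is then a monomial in w, a, s:
δQ/Q = √((δw/w)² + (-1·δa/a)² + (-2·δs/s)²) = √(0.00363 + 3.36e-05 + 0.0164) = 0.142
Q = 0.01075, so δQ = 0.142 × 0.01075 = 0.00152.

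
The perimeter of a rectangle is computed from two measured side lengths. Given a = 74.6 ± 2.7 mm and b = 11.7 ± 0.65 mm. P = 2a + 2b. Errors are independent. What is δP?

Absolute uncertainties add in quadrature for a linear combination:
  (2·δa)² = 29.2;  (2·δb)² = 1.69
δP = √(30.9) = 5.55 mm

5.55 mm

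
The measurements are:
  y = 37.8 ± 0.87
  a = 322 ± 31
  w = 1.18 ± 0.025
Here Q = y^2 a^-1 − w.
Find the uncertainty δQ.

0.474

Let p = y^2·a^-1 = 4.44. δp/p = √((2·δy/y)² + (-1·δa/a)²) = √(0.00212 + 0.00927) = 0.107, so δp = 0.474.
Q = p − w: δQ = √(δp² + δw²) = √(0.224 + 0.000625) = 0.474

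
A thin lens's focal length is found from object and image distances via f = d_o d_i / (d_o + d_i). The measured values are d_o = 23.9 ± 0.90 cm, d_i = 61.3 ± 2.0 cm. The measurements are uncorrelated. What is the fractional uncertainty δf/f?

∂f/∂d_o = (d_i/(d_o+d_i))² = 0.518;  ∂f/∂d_i = (d_o/(d_o+d_i))² = 0.0787
δf = √((∂f/∂d_o · δd_o)² + (∂f/∂d_i · δd_i)²) = √(0.217 + 0.0248) = 0.492 cm
f = 17.2 cm, so δf/f = 0.492/17.2 = 0.0286.

0.0286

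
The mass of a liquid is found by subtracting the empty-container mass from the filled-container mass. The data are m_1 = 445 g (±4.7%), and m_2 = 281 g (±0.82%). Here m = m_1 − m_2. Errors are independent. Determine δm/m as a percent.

Each term contributes (cᵢ δxᵢ)² to (δm)²:
  (δm_1)² = 437;  (δm_2)² = 5.31
δm = √(443) = 21.0 g
m = 164 g, so δm/m = 21.0/164 = 0.128.

12.8%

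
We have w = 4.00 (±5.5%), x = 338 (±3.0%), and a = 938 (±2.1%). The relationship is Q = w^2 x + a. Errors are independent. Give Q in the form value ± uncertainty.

6350 ± 617

Let p = w^2·x = 5410. δp/p = √((2·δw/w)² + (1·δx/x)²) = √(0.0121 + 0.000900) = 0.114, so δp = 617.
Q = p + a: δQ = √(δp² + δa²) = √(3.8e+05 + 388) = 617
Q = 6350.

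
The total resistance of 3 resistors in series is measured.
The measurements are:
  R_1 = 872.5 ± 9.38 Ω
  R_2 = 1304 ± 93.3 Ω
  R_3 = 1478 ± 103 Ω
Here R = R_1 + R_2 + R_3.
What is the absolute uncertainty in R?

139 Ω

Sums and differences: (δR)² = Σ (cᵢ δxᵢ)².
  (δR_1)² = 88.0;  (δR_2)² = 8700;  (δR_3)² = 10600
δR = √(19400) = 139 Ω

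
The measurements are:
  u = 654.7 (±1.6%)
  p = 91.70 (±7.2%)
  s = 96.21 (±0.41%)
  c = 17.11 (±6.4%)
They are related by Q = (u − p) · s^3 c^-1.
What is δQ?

2.02e+06

Let w = u − p = 563.0. δw = √(δu² + δp²) = √(110 + 43.6) = 12.4, so δw/w = 0.0220.
Q is then a monomial in w, s, c:
δQ/Q = √((δw/w)² + (3·δs/s)² + (-1·δc/c)²) = √(0.000484 + 0.000151 + 0.00410) = 0.0688
Q = 2.93e+07, so δQ = 0.0688 × 2.93e+07 = 2.02e+06.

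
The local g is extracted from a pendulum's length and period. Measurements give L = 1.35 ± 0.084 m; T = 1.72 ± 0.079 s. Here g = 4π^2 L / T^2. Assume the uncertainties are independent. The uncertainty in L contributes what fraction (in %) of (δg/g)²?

31.5%

(δg/g)² = (1·δL/L)² + (-2·δT/T)²
  L term: (1×0.0622)² = 0.00387
  T term: (-2×0.0459)² = 0.00844
Total = 0.0123. Share from L = 0.00387/0.0123 = 0.315.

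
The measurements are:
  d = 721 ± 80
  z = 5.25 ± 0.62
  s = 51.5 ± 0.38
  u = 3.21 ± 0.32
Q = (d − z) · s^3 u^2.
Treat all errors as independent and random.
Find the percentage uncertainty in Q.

Let w = d − z = 716. δw = √(δd² + δz²) = √(6400 + 0.384) = 80.0, so δw/w = 0.112.
Q is then a monomial in w, s, u:
δQ/Q = √((δw/w)² + (3·δs/s)² + (2·δu/u)²) = √(0.0125 + 0.000490 + 0.0398) = 0.230

23.0%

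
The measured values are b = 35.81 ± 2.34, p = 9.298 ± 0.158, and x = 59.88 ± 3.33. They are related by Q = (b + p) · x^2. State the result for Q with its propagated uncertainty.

Let u = b + p = 45.11. δu = √(δb² + δp²) = √(5.48 + 0.0250) = 2.35, so δu/u = 0.0520.
Q is then a monomial in u, x:
δQ/Q = √((δu/u)² + (2·δx/x)²) = √(0.00270 + 0.0124) = 0.123
Q = 161700, so δQ = 0.123 × 161700 = 19900.

161700 ± 19900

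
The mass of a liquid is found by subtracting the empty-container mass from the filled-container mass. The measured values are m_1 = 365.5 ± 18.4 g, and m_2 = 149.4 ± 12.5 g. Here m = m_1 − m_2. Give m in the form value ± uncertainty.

216.1 ± 22.2 g

Absolute uncertainties add in quadrature for a linear combination:
  (δm_1)² = 339;  (δm_2)² = 156
δm = √(495) = 22.2 g
m = 216.1 g.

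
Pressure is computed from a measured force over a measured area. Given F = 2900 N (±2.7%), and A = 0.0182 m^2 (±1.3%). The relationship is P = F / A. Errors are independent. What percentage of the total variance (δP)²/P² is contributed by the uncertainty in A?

(δP/P)² = (1·δF/F)² + (-1·δA/A)²
  F term: (1×0.0270)² = 0.000729
  A term: (-1×0.0130)² = 0.000169
Total = 0.000898. Share from A = 0.000169/0.000898 = 0.188.

18.8%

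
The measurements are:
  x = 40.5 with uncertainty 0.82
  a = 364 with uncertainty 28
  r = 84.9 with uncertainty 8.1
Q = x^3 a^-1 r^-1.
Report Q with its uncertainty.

Since Q is a product/quotient, work with relative uncertainties:
  (3·δx/x)² = (3×0.0202)² = 0.00369;  (-1·δa/a)² = (-1×0.0769)² = 0.00592;  (-1·δr/r)² = (-1×0.0954)² = 0.00910
δQ/Q = √(0.0187) = 0.137
Q = 2.15, so δQ = 0.137 × 2.15 = 0.294.

2.15 ± 0.294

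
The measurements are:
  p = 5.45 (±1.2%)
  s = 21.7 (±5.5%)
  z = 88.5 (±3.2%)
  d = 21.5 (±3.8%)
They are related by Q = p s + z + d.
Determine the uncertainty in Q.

Let w = p·s = 118. δw/w = √((1·δp/p)² + (1·δs/s)²) = √(0.000144 + 0.00302) = 0.0563, so δw = 6.66.
Q = w + z + d: δQ = √(δw² + δz² + δd²) = √(44.3 + 8.02 + 0.667) = 7.28

7.28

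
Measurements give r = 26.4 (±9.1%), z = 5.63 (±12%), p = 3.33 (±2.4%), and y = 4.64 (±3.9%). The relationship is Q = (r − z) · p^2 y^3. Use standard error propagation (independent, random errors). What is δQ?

Let u = r − z = 20.8. δu = √(δr² + δz²) = √(5.77 + 0.456) = 2.50, so δu/u = 0.120.
Q is then a monomial in u, p, y:
δQ/Q = √((δu/u)² + (2·δp/p)² + (3·δy/y)²) = √(0.0144 + 0.00230 + 0.0137) = 0.174
Q = 23000, so δQ = 0.174 × 23000 = 4010.

4010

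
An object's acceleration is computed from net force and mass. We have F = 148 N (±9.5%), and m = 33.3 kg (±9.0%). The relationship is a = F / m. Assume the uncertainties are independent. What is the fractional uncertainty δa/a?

0.131

For a monomial a ∝ F, m^-1, fractional errors add in quadrature:
  (1·δF/F)² = (1×0.0950)² = 0.00903;  (-1·δm/m)² = (-1×0.0900)² = 0.00810
δa/a = √(0.0171) = 0.131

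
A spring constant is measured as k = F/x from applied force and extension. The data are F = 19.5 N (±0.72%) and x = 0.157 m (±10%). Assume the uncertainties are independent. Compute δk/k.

0.100

Each factor contributes (exponent × relative error)² to (δk/k)²:
  (1·δF/F)² = (1×0.00720)² = 5.18e-05;  (-1·δx/x)² = (-1×0.100)² = 0.0100
δk/k = √(0.0101) = 0.100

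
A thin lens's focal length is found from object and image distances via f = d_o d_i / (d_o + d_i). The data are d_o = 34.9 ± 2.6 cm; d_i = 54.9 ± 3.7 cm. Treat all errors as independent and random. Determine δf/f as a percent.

∂f/∂d_o = (d_i/(d_o+d_i))² = 0.374;  ∂f/∂d_i = (d_o/(d_o+d_i))² = 0.151
δf = √((∂f/∂d_o · δd_o)² + (∂f/∂d_i · δd_i)²) = √(0.944 + 0.312) = 1.12 cm
f = 21.3 cm, so δf/f = 1.12/21.3 = 0.0525.

5.25%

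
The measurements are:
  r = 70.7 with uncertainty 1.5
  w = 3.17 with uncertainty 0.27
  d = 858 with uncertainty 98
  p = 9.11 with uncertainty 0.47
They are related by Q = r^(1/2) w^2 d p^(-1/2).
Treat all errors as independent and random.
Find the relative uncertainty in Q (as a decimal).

Products/powers → add relative errors in quadrature, weighted by exponent:
  (½·δr/r)² = (0.5×0.0212)² = 0.000113;  (2·δw/w)² = (2×0.0852)² = 0.0290;  (1·δd/d)² = (1×0.114)² = 0.0130;  (−½·δp/p)² = (-0.5×0.0516)² = 0.000665
δQ/Q = √(0.0428) = 0.207

0.207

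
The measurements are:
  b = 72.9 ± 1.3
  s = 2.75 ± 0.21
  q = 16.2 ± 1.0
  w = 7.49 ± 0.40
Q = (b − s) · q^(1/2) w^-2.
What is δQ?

Let u = b − s = 70.2. δu = √(δb² + δs²) = √(1.69 + 0.0441) = 1.32, so δu/u = 0.0188.
Q is then a monomial in u, q, w:
δQ/Q = √((δu/u)² + (½·δq/q)² + (-2·δw/w)²) = √(0.000352 + 0.000953 + 0.0114) = 0.113
Q = 5.03, so δQ = 0.113 × 5.03 = 0.567.

0.567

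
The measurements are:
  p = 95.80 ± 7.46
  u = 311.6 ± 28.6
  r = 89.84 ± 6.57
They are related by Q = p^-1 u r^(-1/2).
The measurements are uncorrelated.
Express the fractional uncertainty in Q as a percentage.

Since Q is a product/quotient, work with relative uncertainties:
  (-1·δp/p)² = (-1×0.0779)² = 0.00606;  (1·δu/u)² = (1×0.0918)² = 0.00842;  (−½·δr/r)² = (-0.5×0.0731)² = 0.00134
δQ/Q = √(0.0158) = 0.126

12.6%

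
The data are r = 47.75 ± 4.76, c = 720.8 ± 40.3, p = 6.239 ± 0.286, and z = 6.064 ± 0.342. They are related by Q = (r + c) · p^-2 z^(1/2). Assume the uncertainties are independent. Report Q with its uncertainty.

Let u = r + c = 768.5. δu = √(δr² + δc²) = √(22.7 + 1620) = 40.6, so δu/u = 0.0528.
Q is then a monomial in u, p, z:
δQ/Q = √((δu/u)² + (-2·δp/p)² + (½·δz/z)²) = √(0.00279 + 0.00841 + 0.000795) = 0.109
Q = 48.62, so δQ = 0.109 × 48.62 = 5.32.

48.62 ± 5.32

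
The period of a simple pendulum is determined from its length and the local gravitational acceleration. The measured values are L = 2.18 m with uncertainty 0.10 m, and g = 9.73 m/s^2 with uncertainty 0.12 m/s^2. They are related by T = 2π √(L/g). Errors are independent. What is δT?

Since T is a product/quotient, work with relative uncertainties:
  (½·δL/L)² = (0.5×0.0459)² = 0.000526;  (−½·δg/g)² = (-0.5×0.0123)² = 3.8e-05
δT/T = √(0.000564) = 0.0238
T = 2.97 s, so δT = 0.0238 × 2.97 = 0.0706 s.

0.0706 s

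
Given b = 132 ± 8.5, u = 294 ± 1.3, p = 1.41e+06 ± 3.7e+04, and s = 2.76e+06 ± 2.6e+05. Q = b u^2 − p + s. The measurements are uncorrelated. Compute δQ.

Let w = b·u^2 = 1.14e+07. δw/w = √((1·δb/b)² + (2·δu/u)²) = √(0.00415 + 7.82e-05) = 0.0650, so δw = 7.42e+05.
Q = w − p + s: δQ = √(δw² + δp² + δs²) = √(5.5e+11 + 1.37e+09 + 6.76e+10) = 7.87e+05

7.87e+05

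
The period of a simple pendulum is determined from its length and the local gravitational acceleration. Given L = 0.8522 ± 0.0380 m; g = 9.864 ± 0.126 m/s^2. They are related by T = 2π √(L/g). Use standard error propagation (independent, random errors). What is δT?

For a monomial T ∝ L^(1/2), g^(-1/2), fractional errors add in quadrature:
  (½·δL/L)² = (0.5×0.0446)² = 0.000497;  (−½·δg/g)² = (-0.5×0.0128)² = 4.08e-05
δT/T = √(0.000538) = 0.0232
T = 1.847 s, so δT = 0.0232 × 1.847 = 0.0428 s.

0.0428 s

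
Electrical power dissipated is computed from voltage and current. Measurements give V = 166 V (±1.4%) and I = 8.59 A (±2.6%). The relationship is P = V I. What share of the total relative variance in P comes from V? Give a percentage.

22.5%

(δP/P)² = (1·δV/V)² + (1·δI/I)²
  V term: (1×0.0140)² = 0.000196
  I term: (1×0.0260)² = 0.000676
Total = 0.000872. Share from V = 0.000196/0.000872 = 0.225.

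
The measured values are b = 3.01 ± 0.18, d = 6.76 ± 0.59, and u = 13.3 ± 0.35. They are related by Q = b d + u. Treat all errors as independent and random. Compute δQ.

Let p = b·d = 20.3. δp/p = √((1·δb/b)² + (1·δd/d)²) = √(0.00358 + 0.00762) = 0.106, so δp = 2.15.
Q = p + u: δQ = √(δp² + δu²) = √(4.63 + 0.122) = 2.18

2.18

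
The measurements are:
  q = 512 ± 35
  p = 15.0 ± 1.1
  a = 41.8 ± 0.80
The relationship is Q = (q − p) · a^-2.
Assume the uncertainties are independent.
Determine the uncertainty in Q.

Let u = q − p = 497. δu = √(δq² + δp²) = √(1220 + 1.21) = 35.0, so δu/u = 0.0705.
Q is then a monomial in u, a:
δQ/Q = √((δu/u)² + (-2·δa/a)²) = √(0.00496 + 0.00147) = 0.0802
Q = 0.284, so δQ = 0.0802 × 0.284 = 0.0228.

0.0228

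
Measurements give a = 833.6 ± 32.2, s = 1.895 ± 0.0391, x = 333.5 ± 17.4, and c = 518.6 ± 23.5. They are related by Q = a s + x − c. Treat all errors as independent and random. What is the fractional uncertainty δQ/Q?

Let p = a·s = 1580. δp/p = √((1·δa/a)² + (1·δs/s)²) = √(0.00149 + 0.000426) = 0.0438, so δp = 69.2.
Q = p + x − c: δQ = √(δp² + δx² + δc²) = √(4790 + 303 + 552) = 75.1
Q = 1395, so δQ/Q = 75.1/1395 = 0.0539.

0.0539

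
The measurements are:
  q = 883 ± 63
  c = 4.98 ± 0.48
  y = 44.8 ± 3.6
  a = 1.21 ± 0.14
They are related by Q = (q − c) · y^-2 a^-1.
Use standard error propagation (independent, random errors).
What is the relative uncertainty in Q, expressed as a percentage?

Let u = q − c = 878. δu = √(δq² + δc²) = √(3970 + 0.230) = 63.0, so δu/u = 0.0718.
Q is then a monomial in u, y, a:
δQ/Q = √((δu/u)² + (-2·δy/y)² + (-1·δa/a)²) = √(0.00515 + 0.0258 + 0.0134) = 0.211

21.1%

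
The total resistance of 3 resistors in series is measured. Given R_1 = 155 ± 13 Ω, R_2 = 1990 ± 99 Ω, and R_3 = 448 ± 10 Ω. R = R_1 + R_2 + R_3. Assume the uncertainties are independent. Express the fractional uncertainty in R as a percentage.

3.87%

Each term contributes (cᵢ δxᵢ)² to (δR)²:
  (δR_1)² = 169;  (δR_2)² = 9800;  (δR_3)² = 100
δR = √(10100) = 100 Ω
R = 2590 Ω, so δR/R = 100/2590 = 0.0387.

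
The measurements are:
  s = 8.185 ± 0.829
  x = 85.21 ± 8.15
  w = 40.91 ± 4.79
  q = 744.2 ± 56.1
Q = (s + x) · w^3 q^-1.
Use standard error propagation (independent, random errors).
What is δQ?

Let u = s + x = 93.39. δu = √(δs² + δx²) = √(0.687 + 66.4) = 8.19, so δu/u = 0.0877.
Q is then a monomial in u, w, q:
δQ/Q = √((δu/u)² + (3·δw/w)² + (-1·δq/q)²) = √(0.00769 + 0.123 + 0.00568) = 0.370
Q = 8593, so δQ = 0.370 × 8593 = 3180.

3180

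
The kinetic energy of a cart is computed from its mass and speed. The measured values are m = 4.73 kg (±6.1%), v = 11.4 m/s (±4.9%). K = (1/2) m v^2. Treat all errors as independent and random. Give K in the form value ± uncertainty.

307 ± 35.5 J

Since K is a product/quotient, work with relative uncertainties:
  (1·δm/m)² = (1×0.0610)² = 0.00372;  (2·δv/v)² = (2×0.0490)² = 0.00960
δK/K = √(0.0133) = 0.115
K = 307 J, so δK = 0.115 × 307 = 35.5 J.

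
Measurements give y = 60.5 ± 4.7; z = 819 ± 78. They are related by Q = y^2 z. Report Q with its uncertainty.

Q is a product of powers, so relative uncertainties combine in quadrature:
  (2·δy/y)² = (2×0.0777)² = 0.0241;  (1·δz/z)² = (1×0.0952)² = 0.00907
δQ/Q = √(0.0332) = 0.182
Q = 3e+06, so δQ = 0.182 × 3e+06 = 5.46e+05.

(3.00 ± 0.546) × 10^6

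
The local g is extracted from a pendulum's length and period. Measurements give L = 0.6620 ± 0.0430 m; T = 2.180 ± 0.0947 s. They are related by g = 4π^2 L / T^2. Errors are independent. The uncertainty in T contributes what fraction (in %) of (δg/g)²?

(δg/g)² = (1·δL/L)² + (-2·δT/T)²
  L term: (1×0.0650)² = 0.00422
  T term: (-2×0.0434)² = 0.00755
Total = 0.0118. Share from T = 0.00755/0.0118 = 0.641.

64.1%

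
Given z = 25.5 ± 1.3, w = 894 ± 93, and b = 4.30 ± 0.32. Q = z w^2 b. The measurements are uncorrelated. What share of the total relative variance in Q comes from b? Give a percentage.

10.8%

(δQ/Q)² = (1·δz/z)² + (2·δw/w)² + (1·δb/b)²
  z term: (1×0.0510)² = 0.00260
  w term: (2×0.104)² = 0.0433
  b term: (1×0.0744)² = 0.00554
Total = 0.0514. Share from b = 0.00554/0.0514 = 0.108.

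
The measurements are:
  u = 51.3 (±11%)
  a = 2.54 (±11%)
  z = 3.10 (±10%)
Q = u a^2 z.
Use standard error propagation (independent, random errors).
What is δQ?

272

For a monomial Q ∝ u, a^2, z, fractional errors add in quadrature:
  (1·δu/u)² = (1×0.110)² = 0.0121;  (2·δa/a)² = (2×0.110)² = 0.0484;  (1·δz/z)² = (1×0.100)² = 0.0100
δQ/Q = √(0.0705) = 0.266
Q = 1030, so δQ = 0.266 × 1030 = 272.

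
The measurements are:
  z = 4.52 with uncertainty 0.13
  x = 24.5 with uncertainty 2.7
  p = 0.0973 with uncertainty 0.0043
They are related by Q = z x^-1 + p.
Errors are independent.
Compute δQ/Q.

0.0761

Let w = z·x^-1 = 0.184. δw/w = √((1·δz/z)² + (-1·δx/x)²) = √(0.000827 + 0.0121) = 0.114, so δw = 0.0210.
Q = w + p: δQ = √(δw² + δp²) = √(0.000442 + 1.85e-05) = 0.0214
Q = 0.282, so δQ/Q = 0.0214/0.282 = 0.0761.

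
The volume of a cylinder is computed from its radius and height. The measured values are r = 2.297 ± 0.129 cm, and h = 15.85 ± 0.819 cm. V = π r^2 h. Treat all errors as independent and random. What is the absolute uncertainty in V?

Each factor contributes (exponent × relative error)² to (δV/V)²:
  (2·δr/r)² = (2×0.0562)² = 0.0126;  (1·δh/h)² = (1×0.0517)² = 0.00267
δV/V = √(0.0153) = 0.124
V = 262.7 cm^3, so δV = 0.124 × 262.7 = 32.5 cm^3.

32.5 cm^3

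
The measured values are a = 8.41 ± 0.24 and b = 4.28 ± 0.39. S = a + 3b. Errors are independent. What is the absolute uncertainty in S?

1.19

Absolute uncertainties add in quadrature for a linear combination:
  (δa)² = 0.0576;  (3·δb)² = 1.37
δS = √(1.43) = 1.19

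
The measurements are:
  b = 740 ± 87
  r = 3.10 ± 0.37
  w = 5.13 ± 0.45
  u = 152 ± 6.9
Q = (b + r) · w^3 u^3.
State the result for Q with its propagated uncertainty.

(3.52 ± 1.12) × 10^11

Let h = b + r = 743. δh = √(δb² + δr²) = √(7570 + 0.137) = 87.0, so δh/h = 0.117.
Q is then a monomial in h, w, u:
δQ/Q = √((δh/h)² + (3·δw/w)² + (3·δu/u)²) = √(0.0137 + 0.0693 + 0.0185) = 0.319
Q = 3.52e+11, so δQ = 0.319 × 3.52e+11 = 1.12e+11.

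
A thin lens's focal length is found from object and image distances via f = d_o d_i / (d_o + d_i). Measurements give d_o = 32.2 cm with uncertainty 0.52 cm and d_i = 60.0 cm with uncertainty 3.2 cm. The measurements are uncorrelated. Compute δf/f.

∂f/∂d_o = (d_i/(d_o+d_i))² = 0.423;  ∂f/∂d_i = (d_o/(d_o+d_i))² = 0.122
δf = √((∂f/∂d_o · δd_o)² + (∂f/∂d_i · δd_i)²) = √(0.0485 + 0.152) = 0.448 cm
f = 21.0 cm, so δf/f = 0.448/21.0 = 0.0214.

0.0214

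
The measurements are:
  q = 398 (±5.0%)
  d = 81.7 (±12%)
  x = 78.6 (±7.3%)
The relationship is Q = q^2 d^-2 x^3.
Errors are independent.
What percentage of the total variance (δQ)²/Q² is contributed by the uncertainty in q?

(δQ/Q)² = (2·δq/q)² + (-2·δd/d)² + (3·δx/x)²
  q term: (2×0.0500)² = 0.0100
  d term: (-2×0.120)² = 0.0576
  x term: (3×0.0730)² = 0.0480
Total = 0.116. Share from q = 0.0100/0.116 = 0.0865.

8.65%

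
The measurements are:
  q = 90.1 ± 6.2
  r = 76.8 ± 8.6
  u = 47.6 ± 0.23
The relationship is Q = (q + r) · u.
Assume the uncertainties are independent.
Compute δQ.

506

Let w = q + r = 167. δw = √(δq² + δr²) = √(38.4 + 74.0) = 10.6, so δw/w = 0.0635.
Q is then a monomial in w, u:
δQ/Q = √((δw/w)² + (1·δu/u)²) = √(0.00404 + 2.33e-05) = 0.0637
Q = 7940, so δQ = 0.0637 × 7940 = 506.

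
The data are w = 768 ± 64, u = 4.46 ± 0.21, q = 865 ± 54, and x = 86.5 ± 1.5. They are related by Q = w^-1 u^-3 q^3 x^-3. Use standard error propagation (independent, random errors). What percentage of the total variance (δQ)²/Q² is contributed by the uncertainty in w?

(δQ/Q)² = (-1·δw/w)² + (-3·δu/u)² + (3·δq/q)² + (-3·δx/x)²
  w term: (-1×0.0833)² = 0.00694
  u term: (-3×0.0471)² = 0.0200
  q term: (3×0.0624)² = 0.0351
  x term: (-3×0.0173)² = 0.00271
Total = 0.0647. Share from w = 0.00694/0.0647 = 0.107.

10.7%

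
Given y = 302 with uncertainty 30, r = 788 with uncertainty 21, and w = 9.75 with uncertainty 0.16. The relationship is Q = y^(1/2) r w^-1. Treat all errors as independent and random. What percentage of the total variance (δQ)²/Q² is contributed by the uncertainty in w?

7.81%

(δQ/Q)² = (½·δy/y)² + (1·δr/r)² + (-1·δw/w)²
  y term: (0.5×0.0993)² = 0.00247
  r term: (1×0.0266)² = 0.000710
  w term: (-1×0.0164)² = 0.000269
Total = 0.00345. Share from w = 0.000269/0.00345 = 0.0781.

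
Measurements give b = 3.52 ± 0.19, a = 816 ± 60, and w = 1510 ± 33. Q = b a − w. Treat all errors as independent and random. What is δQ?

264

Let p = b·a = 2870. δp/p = √((1·δb/b)² + (1·δa/a)²) = √(0.00291 + 0.00541) = 0.0912, so δp = 262.
Q = p − w: δQ = √(δp² + δw²) = √(68600 + 1090) = 264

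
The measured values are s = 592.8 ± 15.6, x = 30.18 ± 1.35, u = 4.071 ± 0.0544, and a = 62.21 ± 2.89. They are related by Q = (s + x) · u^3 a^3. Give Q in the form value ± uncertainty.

Let w = s + x = 623.0. δw = √(δs² + δx²) = √(243 + 1.82) = 15.7, so δw/w = 0.0251.
Q is then a monomial in w, u, a:
δQ/Q = √((δw/w)² + (3·δu/u)² + (3·δa/a)²) = √(0.000632 + 0.00161 + 0.0194) = 0.147
Q = 1.012e+10, so δQ = 0.147 × 1.012e+10 = 1.49e+09.

(1.012 ± 0.149) × 10^10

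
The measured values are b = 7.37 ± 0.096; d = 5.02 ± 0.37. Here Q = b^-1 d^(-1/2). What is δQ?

0.00237

Since Q is a product/quotient, work with relative uncertainties:
  (-1·δb/b)² = (-1×0.0130)² = 0.000170;  (−½·δd/d)² = (-0.5×0.0737)² = 0.00136
δQ/Q = √(0.00153) = 0.0391
Q = 0.0606, so δQ = 0.0391 × 0.0606 = 0.00237.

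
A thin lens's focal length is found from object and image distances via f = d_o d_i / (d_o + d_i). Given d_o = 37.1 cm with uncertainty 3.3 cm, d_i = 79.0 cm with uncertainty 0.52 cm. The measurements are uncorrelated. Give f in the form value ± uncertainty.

25.2 ± 1.53 cm

∂f/∂d_o = (d_i/(d_o+d_i))² = 0.463;  ∂f/∂d_i = (d_o/(d_o+d_i))² = 0.102
δf = √((∂f/∂d_o · δd_o)² + (∂f/∂d_i · δd_i)²) = √(2.33 + 0.00282) = 1.53 cm
f = 25.2 cm.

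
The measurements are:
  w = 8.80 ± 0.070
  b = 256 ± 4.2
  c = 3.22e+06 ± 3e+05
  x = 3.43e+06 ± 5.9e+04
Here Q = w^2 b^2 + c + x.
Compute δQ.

3.57e+05

Let p = w^2·b^2 = 5.08e+06. δp/p = √((2·δw/w)² + (2·δb/b)²) = √(0.000253 + 0.00108) = 0.0365, so δp = 1.85e+05.
Q = p + c + x: δQ = √(δp² + δc² + δx²) = √(3.43e+10 + 9e+10 + 3.48e+09) = 3.57e+05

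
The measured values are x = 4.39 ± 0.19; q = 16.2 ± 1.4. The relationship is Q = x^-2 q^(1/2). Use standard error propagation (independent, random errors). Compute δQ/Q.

0.0967

Each factor contributes (exponent × relative error)² to (δQ/Q)²:
  (-2·δx/x)² = (-2×0.0433)² = 0.00749;  (½·δq/q)² = (0.5×0.0864)² = 0.00187
δQ/Q = √(0.00936) = 0.0967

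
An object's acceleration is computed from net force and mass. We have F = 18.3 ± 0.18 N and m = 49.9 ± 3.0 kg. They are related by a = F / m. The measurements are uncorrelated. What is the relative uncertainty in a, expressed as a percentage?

Relative error in a monomial: (δa/a)² = Σ (nᵢ · δxᵢ/xᵢ)².
  (1·δF/F)² = (1×0.00984)² = 9.67e-05;  (-1·δm/m)² = (-1×0.0601)² = 0.00361
δa/a = √(0.00371) = 0.0609

6.09%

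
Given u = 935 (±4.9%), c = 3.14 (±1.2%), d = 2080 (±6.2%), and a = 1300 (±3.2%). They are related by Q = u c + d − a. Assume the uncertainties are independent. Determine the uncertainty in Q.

201

Let p = u·c = 2940. δp/p = √((1·δu/u)² + (1·δc/c)²) = √(0.00240 + 0.000144) = 0.0504, so δp = 148.
Q = p + d − a: δQ = √(δp² + δd² + δa²) = √(21900 + 16600 + 1730) = 201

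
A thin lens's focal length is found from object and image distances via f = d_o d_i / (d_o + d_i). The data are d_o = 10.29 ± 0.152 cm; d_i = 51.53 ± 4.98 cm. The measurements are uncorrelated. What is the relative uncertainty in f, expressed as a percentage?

∂f/∂d_o = (d_i/(d_o+d_i))² = 0.695;  ∂f/∂d_i = (d_o/(d_o+d_i))² = 0.0277
δf = √((∂f/∂d_o · δd_o)² + (∂f/∂d_i · δd_i)²) = √(0.0112 + 0.0190) = 0.174 cm
f = 8.577 cm, so δf/f = 0.174/8.577 = 0.0203.

2.03%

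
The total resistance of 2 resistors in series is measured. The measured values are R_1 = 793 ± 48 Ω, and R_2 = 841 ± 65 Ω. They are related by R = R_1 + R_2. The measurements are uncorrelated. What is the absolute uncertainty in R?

For a sum/difference, combine absolute errors in quadrature:
  (δR_1)² = 2300;  (δR_2)² = 4220
δR = √(6530) = 80.8 Ω

80.8 Ω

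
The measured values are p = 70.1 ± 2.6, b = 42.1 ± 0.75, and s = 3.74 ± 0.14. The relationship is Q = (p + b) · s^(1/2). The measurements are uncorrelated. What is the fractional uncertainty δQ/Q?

0.0305

Let u = p + b = 112. δu = √(δp² + δb²) = √(6.76 + 0.562) = 2.71, so δu/u = 0.0241.
Q is then a monomial in u, s:
δQ/Q = √((δu/u)² + (½·δs/s)²) = √(0.000582 + 0.000350) = 0.0305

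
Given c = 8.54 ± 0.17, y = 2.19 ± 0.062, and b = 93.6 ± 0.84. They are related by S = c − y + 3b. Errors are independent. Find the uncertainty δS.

Absolute uncertainties add in quadrature for a linear combination:
  (δc)² = 0.0289;  (δy)² = 0.00384;  (3·δb)² = 6.35
δS = √(6.38) = 2.53

2.53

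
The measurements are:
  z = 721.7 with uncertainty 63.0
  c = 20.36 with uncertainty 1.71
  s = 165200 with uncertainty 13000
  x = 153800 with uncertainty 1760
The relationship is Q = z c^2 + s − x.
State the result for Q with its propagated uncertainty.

310600 ± 58100

Let p = z·c^2 = 299200. δp/p = √((1·δz/z)² + (2·δc/c)²) = √(0.00762 + 0.0282) = 0.189, so δp = 56600.
Q = p + s − x: δQ = √(δp² + δs² + δx²) = √(3.21e+09 + 1.69e+08 + 3.1e+06) = 58100
Q = 310600.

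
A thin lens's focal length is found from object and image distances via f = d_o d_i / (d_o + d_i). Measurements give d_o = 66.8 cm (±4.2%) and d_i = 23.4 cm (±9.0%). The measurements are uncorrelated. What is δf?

∂f/∂d_o = (d_i/(d_o+d_i))² = 0.0673;  ∂f/∂d_i = (d_o/(d_o+d_i))² = 0.548
δf = √((∂f/∂d_o · δd_o)² + (∂f/∂d_i · δd_i)²) = √(0.0357 + 1.33) = 1.17 cm

1.17 cm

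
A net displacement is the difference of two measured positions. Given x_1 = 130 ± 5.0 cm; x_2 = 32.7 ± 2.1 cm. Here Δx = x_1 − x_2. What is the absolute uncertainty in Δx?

5.42 cm

Δx is a linear combination, so absolute uncertainties add in quadrature:
  (δx_1)² = 25.0;  (δx_2)² = 4.41
δΔx = √(29.4) = 5.42 cm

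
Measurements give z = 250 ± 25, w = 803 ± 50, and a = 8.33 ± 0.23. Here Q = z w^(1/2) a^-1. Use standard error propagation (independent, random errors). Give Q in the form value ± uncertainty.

850 ± 92.1

Each factor contributes (exponent × relative error)² to (δQ/Q)²:
  (1·δz/z)² = (1×0.100)² = 0.0100;  (½·δw/w)² = (0.5×0.0623)² = 0.000969;  (-1·δa/a)² = (-1×0.0276)² = 0.000762
δQ/Q = √(0.0117) = 0.108
Q = 850, so δQ = 0.108 × 850 = 92.1.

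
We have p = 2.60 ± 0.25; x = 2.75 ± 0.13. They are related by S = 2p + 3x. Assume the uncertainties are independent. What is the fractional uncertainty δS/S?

0.0471

Absolute uncertainties add in quadrature for a linear combination:
  (2·δp)² = 0.250;  (3·δx)² = 0.152
δS = √(0.402) = 0.634
S = 13.4, so δS/S = 0.634/13.4 = 0.0471.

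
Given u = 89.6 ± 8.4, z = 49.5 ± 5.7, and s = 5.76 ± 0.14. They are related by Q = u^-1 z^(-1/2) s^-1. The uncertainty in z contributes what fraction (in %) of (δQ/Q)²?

26.1%

(δQ/Q)² = (-1·δu/u)² + (−½·δz/z)² + (-1·δs/s)²
  u term: (-1×0.0938)² = 0.00879
  z term: (-0.5×0.115)² = 0.00331
  s term: (-1×0.0243)² = 0.000591
Total = 0.0127. Share from z = 0.00331/0.0127 = 0.261.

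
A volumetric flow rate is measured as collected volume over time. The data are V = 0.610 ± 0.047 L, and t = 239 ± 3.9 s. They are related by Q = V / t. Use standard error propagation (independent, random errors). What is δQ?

Since Q is a product/quotient, work with relative uncertainties:
  (1·δV/V)² = (1×0.0770)² = 0.00594;  (-1·δt/t)² = (-1×0.0163)² = 0.000266
δQ/Q = √(0.00620) = 0.0788
Q = 0.00255 L/s, so δQ = 0.0788 × 0.00255 = 0.000201 L/s.

0.000201 L/s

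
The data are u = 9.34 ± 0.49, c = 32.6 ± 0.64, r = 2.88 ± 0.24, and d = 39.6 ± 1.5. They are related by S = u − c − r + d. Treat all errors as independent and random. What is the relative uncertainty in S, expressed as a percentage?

For a sum/difference, combine absolute errors in quadrature:
  (δu)² = 0.240;  (δc)² = 0.410;  (δr)² = 0.0576;  (δd)² = 2.25
δS = √(2.96) = 1.72
S = 13.5, so δS/S = 1.72/13.5 = 0.128.

12.8%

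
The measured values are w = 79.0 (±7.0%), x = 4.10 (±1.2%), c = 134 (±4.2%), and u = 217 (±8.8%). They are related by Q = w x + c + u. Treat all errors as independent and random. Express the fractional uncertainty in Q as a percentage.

4.51%

Let p = w·x = 324. δp/p = √((1·δw/w)² + (1·δx/x)²) = √(0.00490 + 0.000144) = 0.0710, so δp = 23.0.
Q = p + c + u: δQ = √(δp² + δc² + δu²) = √(529 + 31.7 + 365) = 30.4
Q = 675, so δQ/Q = 30.4/675 = 0.0451.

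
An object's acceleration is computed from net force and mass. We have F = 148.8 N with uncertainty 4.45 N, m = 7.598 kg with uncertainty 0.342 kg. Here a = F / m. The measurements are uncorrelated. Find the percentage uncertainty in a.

5.40%

Each factor contributes (exponent × relative error)² to (δa/a)²:
  (1·δF/F)² = (1×0.0299)² = 0.000894;  (-1·δm/m)² = (-1×0.0450)² = 0.00203
δa/a = √(0.00292) = 0.0540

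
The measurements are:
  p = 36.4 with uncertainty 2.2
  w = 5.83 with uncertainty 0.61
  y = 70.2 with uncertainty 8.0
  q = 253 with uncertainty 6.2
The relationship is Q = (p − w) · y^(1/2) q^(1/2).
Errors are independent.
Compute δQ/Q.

0.0947

Let u = p − w = 30.6. δu = √(δp² + δw²) = √(4.84 + 0.372) = 2.28, so δu/u = 0.0747.
Q is then a monomial in u, y, q:
δQ/Q = √((δu/u)² + (½·δy/y)² + (½·δq/q)²) = √(0.00558 + 0.00325 + 0.000150) = 0.0947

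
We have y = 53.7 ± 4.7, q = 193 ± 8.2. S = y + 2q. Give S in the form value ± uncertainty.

440 ± 17.1

Absolute uncertainties add in quadrature for a linear combination:
  (δy)² = 22.1;  (2·δq)² = 269
δS = √(291) = 17.1
S = 440.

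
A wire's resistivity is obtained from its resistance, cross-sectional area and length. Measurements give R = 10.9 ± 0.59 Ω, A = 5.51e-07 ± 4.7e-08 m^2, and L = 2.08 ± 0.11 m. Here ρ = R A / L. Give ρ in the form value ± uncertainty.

ρ is a product of powers, so relative uncertainties combine in quadrature:
  (1·δR/R)² = (1×0.0541)² = 0.00293;  (1·δA/A)² = (1×0.0853)² = 0.00728;  (-1·δL/L)² = (-1×0.0529)² = 0.00280
δρ/ρ = √(0.0130) = 0.114
ρ = 2.89e-06 Ω·m, so δρ = 0.114 × 2.89e-06 = 3.29e-07 Ω·m.

(2.89 ± 0.329) × 10^-6 Ω·m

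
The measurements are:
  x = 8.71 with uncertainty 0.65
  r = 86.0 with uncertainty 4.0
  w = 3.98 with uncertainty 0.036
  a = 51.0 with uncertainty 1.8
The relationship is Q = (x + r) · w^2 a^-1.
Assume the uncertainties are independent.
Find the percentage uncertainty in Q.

5.83%

Let u = x + r = 94.7. δu = √(δx² + δr²) = √(0.423 + 16.0) = 4.05, so δu/u = 0.0428.
Q is then a monomial in u, w, a:
δQ/Q = √((δu/u)² + (2·δw/w)² + (-1·δa/a)²) = √(0.00183 + 0.000327 + 0.00125) = 0.0583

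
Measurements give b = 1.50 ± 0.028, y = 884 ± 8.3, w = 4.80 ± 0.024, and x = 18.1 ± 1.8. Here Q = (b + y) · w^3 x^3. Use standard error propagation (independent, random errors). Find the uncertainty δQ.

Let u = b + y = 886. δu = √(δb² + δy²) = √(0.000784 + 68.9) = 8.30, so δu/u = 0.00937.
Q is then a monomial in u, w, x:
δQ/Q = √((δu/u)² + (3·δw/w)² + (3·δx/x)²) = √(8.79e-05 + 0.000225 + 0.0890) = 0.299
Q = 5.81e+08, so δQ = 0.299 × 5.81e+08 = 1.74e+08.

1.74e+08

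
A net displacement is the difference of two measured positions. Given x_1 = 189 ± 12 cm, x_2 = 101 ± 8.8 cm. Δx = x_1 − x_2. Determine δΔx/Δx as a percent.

16.9%

Δx is a linear combination, so absolute uncertainties add in quadrature:
  (δx_1)² = 144;  (δx_2)² = 77.4
δΔx = √(221) = 14.9 cm
Δx = 88.0 cm, so δΔx/Δx = 14.9/88.0 = 0.169.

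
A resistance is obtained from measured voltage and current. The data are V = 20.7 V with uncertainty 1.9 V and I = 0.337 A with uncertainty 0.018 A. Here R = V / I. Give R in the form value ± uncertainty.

61.4 ± 6.52 Ω

R is a product of powers, so relative uncertainties combine in quadrature:
  (1·δV/V)² = (1×0.0918)² = 0.00842;  (-1·δI/I)² = (-1×0.0534)² = 0.00285
δR/R = √(0.0113) = 0.106
R = 61.4 Ω, so δR = 0.106 × 61.4 = 6.52 Ω.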